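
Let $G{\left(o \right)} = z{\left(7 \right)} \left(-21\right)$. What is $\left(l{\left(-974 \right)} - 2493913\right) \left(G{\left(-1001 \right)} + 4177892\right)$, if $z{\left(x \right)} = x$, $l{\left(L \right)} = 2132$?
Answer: $-10410025613845$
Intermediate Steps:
$G{\left(o \right)} = -147$ ($G{\left(o \right)} = 7 \left(-21\right) = -147$)
$\left(l{\left(-974 \right)} - 2493913\right) \left(G{\left(-1001 \right)} + 4177892\right) = \left(2132 - 2493913\right) \left(-147 + 4177892\right) = \left(-2491781\right) 4177745 = -10410025613845$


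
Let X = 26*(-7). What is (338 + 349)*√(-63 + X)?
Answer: 4809*I*√5 ≈ 10753.0*I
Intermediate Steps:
X = -182
(338 + 349)*√(-63 + X) = (338 + 349)*√(-63 - 182) = 687*√(-245) = 687*(7*I*√5) = 4809*I*√5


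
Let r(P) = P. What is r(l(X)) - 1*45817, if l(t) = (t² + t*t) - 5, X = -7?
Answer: -45724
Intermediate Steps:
l(t) = -5 + 2*t² (l(t) = (t² + t²) - 5 = 2*t² - 5 = -5 + 2*t²)
r(l(X)) - 1*45817 = (-5 + 2*(-7)²) - 1*45817 = (-5 + 2*49) - 45817 = (-5 + 98) - 45817 = 93 - 45817 = -45724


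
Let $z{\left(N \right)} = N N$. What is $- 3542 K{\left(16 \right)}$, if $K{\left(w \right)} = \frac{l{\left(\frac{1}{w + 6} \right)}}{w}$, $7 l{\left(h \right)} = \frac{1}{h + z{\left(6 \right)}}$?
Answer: $- \frac{2783}{3172} \approx -0.87736$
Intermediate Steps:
$z{\left(N \right)} = N^{2}$
$l{\left(h \right)} = \frac{1}{7 \left(36 + h\right)}$ ($l{\left(h \right)} = \frac{1}{7 \left(h + 6^{2}\right)} = \frac{1}{7 \left(h + 36\right)} = \frac{1}{7 \left(36 + h\right)}$)
$K{\left(w \right)} = \frac{1}{7 w \left(36 + \frac{1}{6 + w}\right)}$ ($K{\left(w \right)} = \frac{\frac{1}{7} \frac{1}{36 + \frac{1}{w + 6}}}{w} = \frac{\frac{1}{7} \frac{1}{36 + \frac{1}{6 + w}}}{w} = \frac{1}{7 w \left(36 + \frac{1}{6 + w}\right)}$)
$- 3542 K{\left(16 \right)} = - 3542 \frac{6 + 16}{7 \cdot 16 \left(217 + 36 \cdot 16\right)} = - 3542 \cdot \frac{1}{7} \cdot \frac{1}{16} \frac{1}{217 + 576} \cdot 22 = - 3542 \cdot \frac{1}{7} \cdot \frac{1}{16} \cdot \frac{1}{793} \cdot 22 = \left(-3542\right) \frac{11}{44408} = - \frac{2783}{3172}$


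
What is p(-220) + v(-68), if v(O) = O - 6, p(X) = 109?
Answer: 35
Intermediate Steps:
v(O) = -6 + O
p(-220) + v(-68) = 109 + (-6 - 68) = 109 - 74 = 35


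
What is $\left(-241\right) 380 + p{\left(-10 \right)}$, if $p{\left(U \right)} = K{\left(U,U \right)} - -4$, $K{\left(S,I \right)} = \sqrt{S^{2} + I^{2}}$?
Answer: $-91576 + 10 \sqrt{2} \approx -91562.0$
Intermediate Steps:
$K{\left(S,I \right)} = \sqrt{I^{2} + S^{2}}$
$p{\left(U \right)} = 4 + \sqrt{2} \sqrt{U^{2}}$ ($p{\left(U \right)} = \sqrt{U^{2} + U^{2}} - -4 = \sqrt{2 U^{2}} + 4 = \sqrt{2} \sqrt{U^{2}} + 4 = 4 + \sqrt{2} \sqrt{U^{2}}$)
$\left(-241\right) 380 + p{\left(-10 \right)} = \left(-241\right) 380 + \left(4 + \sqrt{2} \sqrt{\left(-10\right)^{2}}\right) = -91580 + \left(4 + \sqrt{2} \sqrt{100}\right) = -91580 + \left(4 + \sqrt{2} \cdot 10\right) = -91580 + \left(4 + 10 \sqrt{2}\right) = -91576 + 10 \sqrt{2}$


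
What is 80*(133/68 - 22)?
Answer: -27260/17 ≈ -1603.5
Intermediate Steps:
80*(133/68 - 22) = 80*(-1363/68) = -27260/17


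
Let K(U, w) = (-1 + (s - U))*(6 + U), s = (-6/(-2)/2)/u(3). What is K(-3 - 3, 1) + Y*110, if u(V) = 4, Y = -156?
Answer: -17160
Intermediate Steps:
s = 3/8 (s = (-6/(-2)/2)/4 = (-6*(-½)*(½))*(¼) = (3*(½))*(¼) = (3/2)*(¼) = 3/8 ≈ 0.37500)
K(U, w) = (6 + U)*(-5/8 - U) (K(U, w) = (-1 + (3/8 - U))*(6 + U) = (-5/8 - U)*(6 + U) = (6 + U)*(-5/8 - U))
K(-3 - 3, 1) + Y*110 = (-15/4 - (-3 - 3)² - 53*(-3 - 3)/8) - 156*110 = (-15/4 - 1*(-6)² - 53/8*(-6)) - 17160 = (-15/4 - 1*36 + 159/4) - 17160 = (-15/4 - 36 + 159/4) - 17160 = 0 - 17160 = -17160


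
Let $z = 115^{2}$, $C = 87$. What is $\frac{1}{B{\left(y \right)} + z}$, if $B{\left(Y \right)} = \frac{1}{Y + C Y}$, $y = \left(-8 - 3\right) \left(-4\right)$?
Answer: $\frac{3872}{51207201} \approx 7.5614 \cdot 10^{-5}$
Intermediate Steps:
$y = 44$ ($y = \left(-11\right) \left(-4\right) = 44$)
$z = 13225$
$B{\left(Y \right)} = \frac{1}{88 Y}$ ($B{\left(Y \right)} = \frac{1}{Y + 87 Y} = \frac{1}{88 Y}$)
$\frac{1}{B{\left(y \right)} + z} = \frac{1}{\frac{1}{88 \cdot 44} + 13225} = \frac{1}{\frac{1}{88} \cdot \frac{1}{44} + 13225} = \frac{1}{\frac{1}{3872} + 13225} = \frac{1}{\frac{51207201}{3872}} = \frac{3872}{51207201}$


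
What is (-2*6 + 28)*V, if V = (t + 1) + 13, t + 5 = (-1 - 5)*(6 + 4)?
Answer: -816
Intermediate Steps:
t = -65 (t = -5 + (-1 - 5)*(6 + 4) = -5 - 6*10 = -5 - 60 = -65)
V = -51 (V = (-65 + 1) + 13 = -64 + 13 = -51)
(-2*6 + 28)*V = (-2*6 + 28)*(-51) = (-12 + 28)*(-51) = 16*(-51) = -816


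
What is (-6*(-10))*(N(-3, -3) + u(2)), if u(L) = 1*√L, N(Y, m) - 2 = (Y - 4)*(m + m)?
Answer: 2640 + 60*√2 ≈ 2724.9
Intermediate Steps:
N(Y, m) = 2 + 2*m*(-4 + Y) (N(Y, m) = 2 + (Y - 4)*(m + m) = 2 + (-4 + Y)*(2*m) = 2 + 2*m*(-4 + Y))
u(L) = √L
(-6*(-10))*(N(-3, -3) + u(2)) = (-6*(-10))*((2 - 8*(-3) + 2*(-3)*(-3)) + √2) = 60*((2 + 24 + 18) + √2) = 60*(44 + √2) = 2640 + 60*√2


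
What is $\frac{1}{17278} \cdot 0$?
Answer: $0$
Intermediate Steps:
$\frac{1}{17278} \cdot 0 = 0$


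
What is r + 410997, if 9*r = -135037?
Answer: 3563936/9 ≈ 3.9599e+5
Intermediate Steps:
r = -135037/9 (r = (1/9)*(-135037) = -135037/9 ≈ -15004.)
r + 410997 = -135037/9 + 410997 = 3563936/9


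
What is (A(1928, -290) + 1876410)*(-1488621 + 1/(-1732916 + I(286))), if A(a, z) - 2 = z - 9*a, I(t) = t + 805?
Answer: -106488151101743756/38485 ≈ -2.7670e+12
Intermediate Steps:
I(t) = 805 + t
A(a, z) = 2 + z - 9*a (A(a, z) = 2 + (z - 9*a) = 2 + z - 9*a)
(A(1928, -290) + 1876410)*(-1488621 + 1/(-1732916 + I(286))) = ((2 - 290 - 9*1928) + 1876410)*(-1488621 + 1/(-1732916 + (805 + 286))) = ((2 - 290 - 17352) + 1876410)*(-1488621 + 1/(-1732916 + 1091)) = (-17640 + 1876410)*(-1488621 + 1/(-1731825)) = 1858770*(-1488621 - 1/1731825) = 1858770*(-2578031063326/1731825) = -106488151101743756/38485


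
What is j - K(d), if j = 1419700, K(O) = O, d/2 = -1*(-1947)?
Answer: 1415806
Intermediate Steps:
d = 3894 (d = 2*(-1*(-1947)) = 2*1947 = 3894)
j - K(d) = 1419700 - 1*3894 = 1419700 - 3894 = 1415806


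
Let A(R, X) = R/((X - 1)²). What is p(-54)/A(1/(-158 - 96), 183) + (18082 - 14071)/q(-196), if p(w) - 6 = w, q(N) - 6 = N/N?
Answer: 403848381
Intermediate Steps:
q(N) = 7 (q(N) = 6 + N/N = 6 + 1 = 7)
p(w) = 6 + w
A(R, X) = R/(-1 + X)² (A(R, X) = R/((-1 + X)²) = R/(-1 + X)²)
p(-54)/A(1/(-158 - 96), 183) + (18082 - 14071)/q(-196) = (6 - 54)/((1/((-158 - 96)*(-1 + 183)²))) + (18082 - 14071)/7 = -48/(1/(-254*182²)) + 4011*(⅐) = -48/((-1/254*1/33124)) + 573 = -48/(-1/8413496) + 573 = -48*(-8413496) + 573 = 403847808 + 573 = 403848381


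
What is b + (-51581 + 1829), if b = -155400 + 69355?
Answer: -135797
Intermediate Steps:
b = -86045
b + (-51581 + 1829) = -86045 + (-51581 + 1829) = -86045 - 49752 = -135797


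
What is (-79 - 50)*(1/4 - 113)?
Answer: 58179/4 ≈ 14545.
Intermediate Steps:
(-79 - 50)*(1/4 - 113) = -129*(¼ - 113) = -129*(-451/4) = 58179/4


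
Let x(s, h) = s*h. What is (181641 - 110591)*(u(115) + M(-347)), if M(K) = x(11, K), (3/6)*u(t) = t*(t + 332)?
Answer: 7033452650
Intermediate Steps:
x(s, h) = h*s
u(t) = 2*t*(332 + t) (u(t) = 2*(t*(t + 332)) = 2*(t*(332 + t)) = 2*t*(332 + t))
M(K) = 11*K (M(K) = K*11 = 11*K)
(181641 - 110591)*(u(115) + M(-347)) = (181641 - 110591)*(2*115*(332 + 115) + 11*(-347)) = 71050*(2*115*447 - 3817) = 71050*(102810 - 3817) = 71050*98993 = 7033452650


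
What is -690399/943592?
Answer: -690399/943592 ≈ -0.73167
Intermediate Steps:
-690399/943592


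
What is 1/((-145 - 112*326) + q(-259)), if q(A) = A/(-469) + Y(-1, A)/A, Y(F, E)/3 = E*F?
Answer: -67/2456183 ≈ -2.7278e-5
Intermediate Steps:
Y(F, E) = 3*E*F (Y(F, E) = 3*(E*F) = 3*E*F)
q(A) = -3 - A/469 (q(A) = A/(-469) + (3*A*(-1))/A = A*(-1/469) + (-3*A)/A = -A/469 - 3 = -3 - A/469)
1/((-145 - 112*326) + q(-259)) = 1/((-145 - 112*326) + (-3 - 1/469*(-259))) = 1/((-145 - 36512) + (-3 + 37/67)) = 1/(-36657 - 164/67) = 1/(-2456183/67) = -67/2456183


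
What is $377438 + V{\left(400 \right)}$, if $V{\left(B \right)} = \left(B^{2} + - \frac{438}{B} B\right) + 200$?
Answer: $537200$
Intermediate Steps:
$V{\left(B \right)} = -238 + B^{2}$ ($V{\left(B \right)} = \left(B^{2} - 438\right) + 200 = \left(-438 + B^{2}\right) + 200 = -238 + B^{2}$)
$377438 + V{\left(400 \right)} = 377438 - \left(238 - 400^{2}\right) = 377438 + \left(-238 + 160000\right) = 377438 + 159762 = 537200$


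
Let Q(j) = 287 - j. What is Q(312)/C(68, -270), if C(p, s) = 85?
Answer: -5/17 ≈ -0.29412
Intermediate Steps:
Q(312)/C(68, -270) = (287 - 1*312)/85 = (287 - 312)*(1/85) = -25*1/85 = -5/17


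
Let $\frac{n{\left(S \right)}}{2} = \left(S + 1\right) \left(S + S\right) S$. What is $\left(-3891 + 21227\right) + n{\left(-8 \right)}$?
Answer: $15544$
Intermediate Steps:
$n{\left(S \right)} = 4 S^{2} \left(1 + S\right)$ ($n{\left(S \right)} = 2 \left(S + 1\right) \left(S + S\right) S = 2 \left(1 + S\right) 2 S S = 2 \cdot 2 S \left(1 + S\right) S = 2 \cdot 2 S^{2} \left(1 + S\right) = 4 S^{2} \left(1 + S\right)$)
$\left(-3891 + 21227\right) + n{\left(-8 \right)} = \left(-3891 + 21227\right) + 4 \left(-8\right)^{2} \left(1 - 8\right) = 17336 + 4 \cdot 64 \left(-7\right) = 17336 - 1792 = 15544$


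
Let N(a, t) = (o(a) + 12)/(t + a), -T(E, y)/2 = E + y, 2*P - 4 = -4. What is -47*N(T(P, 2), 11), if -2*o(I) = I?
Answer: -94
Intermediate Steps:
P = 0 (P = 2 + (1/2)*(-4) = 2 - 2 = 0)
o(I) = -I/2
T(E, y) = -2*E - 2*y (T(E, y) = -2*(E + y) = -2*E - 2*y)
N(a, t) = (12 - a/2)/(a + t) (N(a, t) = (-a/2 + 12)/(t + a) = (12 - a/2)/(a + t))
-47*N(T(P, 2), 11) = -47*(12 - (-2*0 - 2*2)/2)/((-2*0 - 2*2) + 11) = -47*(12 - (0 - 4)/2)/((0 - 4) + 11) = -47*(12 - 1/2*(-4))/(-4 + 11) = -47*(12 + 2)/7 = -47*14/7 = -47*2 = -94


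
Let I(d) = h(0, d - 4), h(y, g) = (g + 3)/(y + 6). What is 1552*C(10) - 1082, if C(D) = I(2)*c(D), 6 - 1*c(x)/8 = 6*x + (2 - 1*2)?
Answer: -112826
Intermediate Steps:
c(x) = 48 - 48*x (c(x) = 48 - 8*(6*x + (2 - 1*2)) = 48 - 8*(6*x + (2 - 2)) = 48 - 8*(6*x + 0) = 48 - 48*x)
h(y, g) = (3 + g)/(6 + y)
I(d) = -⅙ + d/6 (I(d) = (3 + (d - 4))/(6 + 0) = (3 + (-4 + d))/6 = (-1 + d)/6 = -⅙ + d/6)
C(D) = 8 - 8*D (C(D) = (-⅙ + (⅙)*2)*(48 - 48*D) = (-⅙ + ⅓)*(48 - 48*D) = (48 - 48*D)/6 = 8 - 8*D)
1552*C(10) - 1082 = 1552*(8 - 8*10) - 1082 = 1552*(8 - 80) - 1082 = 1552*(-72) - 1082 = -111744 - 1082 = -112826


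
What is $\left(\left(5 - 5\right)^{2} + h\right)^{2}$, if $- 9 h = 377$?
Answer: $\frac{142129}{81} \approx 1754.7$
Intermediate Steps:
$h = - \frac{377}{9}$ ($h = \left(- \frac{1}{9}\right) 377 = - \frac{377}{9} \approx -41.889$)
$\left(\left(5 - 5\right)^{2} + h\right)^{2} = \left(\left(5 - 5\right)^{2} - \frac{377}{9}\right)^{2} = \left(0^{2} - \frac{377}{9}\right)^{2} = \left(0 - \frac{377}{9}\right)^{2} = \left(- \frac{377}{9}\right)^{2} = \frac{142129}{81}$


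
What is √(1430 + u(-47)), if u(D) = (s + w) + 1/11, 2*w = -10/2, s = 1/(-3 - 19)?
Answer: √172733/11 ≈ 37.783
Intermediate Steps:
s = -1/22 (s = 1/(-22) = -1/22 ≈ -0.045455)
w = -5/2 (w = (-10/2)/2 = (-10*½)/2 = (½)*(-5) = -5/2 ≈ -2.5000)
u(D) = -27/11 (u(D) = (-1/22 - 5/2) + 1/11 = -28/11 + 1/11 = -27/11)
√(1430 + u(-47)) = √(1430 - 27/11) = √(15703/11) = √172733/11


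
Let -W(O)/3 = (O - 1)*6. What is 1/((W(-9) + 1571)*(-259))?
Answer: -1/453509 ≈ -2.2050e-6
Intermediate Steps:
W(O) = 18 - 18*O (W(O) = -3*(O - 1)*6 = -3*(-1 + O)*6 = -3*(-6 + 6*O) = 18 - 18*O)
1/((W(-9) + 1571)*(-259)) = 1/(((18 - 18*(-9)) + 1571)*(-259)) = 1/(((18 + 162) + 1571)*(-259)) = 1/((180 + 1571)*(-259)) = 1/(1751*(-259)) = 1/(-453509) = -1/453509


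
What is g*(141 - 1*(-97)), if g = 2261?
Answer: 538118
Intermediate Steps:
g*(141 - 1*(-97)) = 2261*(141 - 1*(-97)) = 2261*(141 + 97) = 2261*238 = 538118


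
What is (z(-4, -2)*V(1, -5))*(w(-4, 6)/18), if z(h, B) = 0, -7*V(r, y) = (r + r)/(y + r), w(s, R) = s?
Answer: 0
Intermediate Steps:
V(r, y) = -2*r/(7*(r + y)) (V(r, y) = -(r + r)/(7*(y + r)) = -2*r/(7*(r + y)))
(z(-4, -2)*V(1, -5))*(w(-4, 6)/18) = (0*(-2*1/(7*1 + 7*(-5))))*(-4/18) = (0*(-2*1/(7 - 35)))*(-4*1/18) = (0*(-2*1/(-28)))*(-2/9) = (0*(-2*1*(-1/28)))*(-2/9) = (0*(1/14))*(-2/9) = 0*(-2/9) = 0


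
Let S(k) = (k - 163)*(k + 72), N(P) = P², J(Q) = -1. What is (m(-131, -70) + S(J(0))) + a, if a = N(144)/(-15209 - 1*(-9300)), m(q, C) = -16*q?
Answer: -56439868/5909 ≈ -9551.5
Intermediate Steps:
S(k) = (-163 + k)*(72 + k)
a = -20736/5909 (a = 144²/(-15209 - 1*(-9300)) = 20736/(-15209 + 9300) = 20736/(-5909) = 20736*(-1/5909) = -20736/5909 ≈ -3.5092)
(m(-131, -70) + S(J(0))) + a = (-16*(-131) + (-11736 + (-1)² - 91*(-1))) - 20736/5909 = (2096 + (-11736 + 1 + 91)) - 20736/5909 = (2096 - 11644) - 20736/5909 = -9548 - 20736/5909 = -56439868/5909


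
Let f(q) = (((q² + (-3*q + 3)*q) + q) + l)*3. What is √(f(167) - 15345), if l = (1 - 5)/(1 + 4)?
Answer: I*√4516935/5 ≈ 425.06*I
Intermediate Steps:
l = -⅘ (l = -4/5 = -4*⅕ = -⅘ ≈ -0.80000)
f(q) = -12/5 + 3*q + 3*q² + 3*q*(3 - 3*q) (f(q) = (((q² + (-3*q + 3)*q) + q) - ⅘)*3 = (((q² + (3 - 3*q)*q) + q) - ⅘)*3 = (((q² + q*(3 - 3*q)) + q) - ⅘)*3 = ((q + q² + q*(3 - 3*q)) - ⅘)*3 = (-⅘ + q + q² + q*(3 - 3*q))*3 = -12/5 + 3*q + 3*q² + 3*q*(3 - 3*q))
√(f(167) - 15345) = √((-12/5 - 6*167² + 12*167) - 15345) = √((-12/5 - 6*27889 + 2004) - 15345) = √((-12/5 - 167334 + 2004) - 15345) = √(-826662/5 - 15345) = √(-903387/5) = I*√4516935/5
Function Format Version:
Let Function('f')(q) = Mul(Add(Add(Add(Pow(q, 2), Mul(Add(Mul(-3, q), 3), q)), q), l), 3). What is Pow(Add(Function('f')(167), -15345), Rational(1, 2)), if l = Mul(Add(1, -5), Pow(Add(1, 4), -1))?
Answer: Mul(Rational(1, 5), I, Pow(4516935, Rational(1, 2))) ≈ Mul(425.06, I)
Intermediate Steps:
l = Rational(-4, 5) (l = Mul(-4, Pow(5, -1)) = Mul(-4, Rational(1, 5)) = Rational(-4, 5) ≈ -0.80000)
Function('f')(q) = Add(Rational(-12, 5), Mul(3, q), Mul(3, Pow(q, 2)), Mul(3, q, Add(3, Mul(-3, q)))) (Function('f')(q) = Mul(Add(Add(Add(Pow(q, 2), Mul(Add(Mul(-3, q), 3), q)), q), Rational(-4, 5)), 3) = Mul(Add(Add(Add(Pow(q, 2), Mul(Add(3, Mul(-3, q)), q)), q), Rational(-4, 5)), 3) = Mul(Add(Add(Add(Pow(q, 2), Mul(q, Add(3, Mul(-3, q)))), q), Rational(-4, 5)), 3) = Mul(Add(Add(q, Pow(q, 2), Mul(q, Add(3, Mul(-3, q)))), Rational(-4, 5)), 3) = Mul(Add(Rational(-4, 5), q, Pow(q, 2), Mul(q, Add(3, Mul(-3, q)))), 3) = Add(Rational(-12, 5), Mul(3, q), Mul(3, Pow(q, 2)), Mul(3, q, Add(3, Mul(-3, q)))))
Pow(Add(Function('f')(167), -15345), Rational(1, 2)) = Pow(Add(Add(Rational(-12, 5), Mul(-6, Pow(167, 2)), Mul(12, 167)), -15345), Rational(1, 2)) = Pow(Add(Add(Rational(-12, 5), Mul(-6, 27889), 2004), -15345), Rational(1, 2)) = Pow(Add(Add(Rational(-12, 5), -167334, 2004), -15345), Rational(1, 2)) = Pow(Add(Rational(-826662, 5), -15345), Rational(1, 2)) = Pow(Rational(-903387, 5), Rational(1, 2)) = Mul(Rational(1, 5), I, Pow(4516935, Rational(1, 2)))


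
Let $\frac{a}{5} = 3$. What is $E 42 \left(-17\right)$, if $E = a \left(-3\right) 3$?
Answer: $96390$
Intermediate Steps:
$a = 15$ ($a = 5 \cdot 3 = 15$)
$E = -135$ ($E = 15 \left(-3\right) 3 = \left(-45\right) 3 = -135$)
$E 42 \left(-17\right) = \left(-135\right) 42 \left(-17\right) = \left(-5670\right) \left(-17\right) = 96390$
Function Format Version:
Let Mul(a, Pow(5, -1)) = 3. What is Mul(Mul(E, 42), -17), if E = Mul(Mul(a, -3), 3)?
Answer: 96390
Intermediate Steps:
a = 15 (a = Mul(5, 3) = 15)
E = -135 (E = Mul(Mul(15, -3), 3) = Mul(-45, 3) = -135)
Mul(Mul(E, 42), -17) = Mul(Mul(-135, 42), -17) = Mul(-5670, -17) = 96390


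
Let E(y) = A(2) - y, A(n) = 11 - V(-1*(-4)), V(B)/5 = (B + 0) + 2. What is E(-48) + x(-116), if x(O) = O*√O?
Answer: 29 - 232*I*√29 ≈ 29.0 - 1249.4*I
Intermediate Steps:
V(B) = 10 + 5*B (V(B) = 5*((B + 0) + 2) = 5*(B + 2) = 5*(2 + B) = 10 + 5*B)
x(O) = O^(3/2)
A(n) = -19 (A(n) = 11 - (10 + 5*(-1*(-4))) = 11 - (10 + 5*4) = 11 - (10 + 20) = 11 - 1*30 = 11 - 30 = -19)
E(y) = -19 - y
E(-48) + x(-116) = (-19 - 1*(-48)) + (-116)^(3/2) = (-19 + 48) - 232*I*√29 = 29 - 232*I*√29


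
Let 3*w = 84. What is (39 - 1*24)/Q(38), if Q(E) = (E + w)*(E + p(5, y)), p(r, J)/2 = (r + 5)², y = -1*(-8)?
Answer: 5/5236 ≈ 0.00095493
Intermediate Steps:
y = 8
w = 28 (w = (⅓)*84 = 28)
p(r, J) = 2*(5 + r)² (p(r, J) = 2*(r + 5)² = 2*(5 + r)²)
Q(E) = (28 + E)*(200 + E) (Q(E) = (E + 28)*(E + 2*(5 + 5)²) = (28 + E)*(E + 2*10²) = (28 + E)*(E + 2*100) = (28 + E)*(E + 200) = (28 + E)*(200 + E))
(39 - 1*24)/Q(38) = (39 - 1*24)/(5600 + 38² + 228*38) = (39 - 24)/(5600 + 1444 + 8664) = 15/15708 = 15*(1/15708) = 5/5236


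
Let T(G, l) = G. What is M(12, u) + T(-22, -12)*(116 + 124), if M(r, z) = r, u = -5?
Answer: -5268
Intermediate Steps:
M(12, u) + T(-22, -12)*(116 + 124) = 12 - 22*(116 + 124) = 12 - 22*240 = 12 - 5280 = -5268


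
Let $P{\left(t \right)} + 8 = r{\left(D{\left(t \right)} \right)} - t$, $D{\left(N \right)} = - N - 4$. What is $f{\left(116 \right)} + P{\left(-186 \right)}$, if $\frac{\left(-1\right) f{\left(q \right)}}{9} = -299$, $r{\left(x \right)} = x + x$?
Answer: $3233$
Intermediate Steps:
$D{\left(N \right)} = -4 - N$
$r{\left(x \right)} = 2 x$
$f{\left(q \right)} = 2691$ ($f{\left(q \right)} = \left(-9\right) \left(-299\right) = 2691$)
$P{\left(t \right)} = -16 - 3 t$ ($P{\left(t \right)} = -8 - \left(t - 2 \left(-4 - t\right)\right) = -8 - \left(8 + 3 t\right) = -16 - 3 t$)
$f{\left(116 \right)} + P{\left(-186 \right)} = 2691 - -542 = 2691 + \left(-16 + 558\right) = 2691 + 542 = 3233$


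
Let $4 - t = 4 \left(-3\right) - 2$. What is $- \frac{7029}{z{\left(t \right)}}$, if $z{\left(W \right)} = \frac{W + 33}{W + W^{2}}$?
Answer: $- \frac{801306}{17} \approx -47136.0$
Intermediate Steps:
$t = 18$ ($t = 4 - \left(4 \left(-3\right) - 2\right) = 4 - \left(-12 - 2\right) = 4 - -14 = 4 + 14 = 18$)
$z{\left(W \right)} = \frac{33 + W}{W + W^{2}}$
$- \frac{7029}{z{\left(t \right)}} = - \frac{7029}{\frac{1}{18} \frac{1}{1 + 18} \left(33 + 18\right)} = - \frac{7029}{\frac{1}{18} \cdot \frac{1}{19} \cdot 51} = - \frac{7029}{\frac{17}{114}} = \left(-7029\right) \frac{114}{17} = - \frac{801306}{17}$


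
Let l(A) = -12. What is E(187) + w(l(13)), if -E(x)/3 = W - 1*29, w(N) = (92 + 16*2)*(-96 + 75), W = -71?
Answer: -2304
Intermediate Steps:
w(N) = -2604 (w(N) = (92 + 32)*(-21) = 124*(-21) = -2604)
E(x) = 300 (E(x) = -3*(-71 - 1*29) = -3*(-71 - 29) = -3*(-100) = 300)
E(187) + w(l(13)) = 300 - 2604 = -2304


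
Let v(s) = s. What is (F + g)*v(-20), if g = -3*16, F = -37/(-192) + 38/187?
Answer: 8545885/8976 ≈ 952.08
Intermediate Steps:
F = 14215/35904 (F = -37*(-1/192) + 38*(1/187) = 37/192 + 38/187 = 14215/35904 ≈ 0.39592)
g = -48
(F + g)*v(-20) = (14215/35904 - 48)*(-20) = -1709177/35904*(-20) = 8545885/8976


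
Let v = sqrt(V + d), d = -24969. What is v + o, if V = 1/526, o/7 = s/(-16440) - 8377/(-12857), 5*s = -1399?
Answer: 4946034401/1056845400 + I*sqrt(6908322518)/526 ≈ 4.68 + 158.02*I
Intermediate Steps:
s = -1399/5 (s = (1/5)*(-1399) = -1399/5 ≈ -279.80)
o = 4946034401/1056845400 (o = 7*(-1399/5/(-16440) - 8377/(-12857)) = 7*(-1399/5*(-1/16440) - 8377*(-1/12857)) = 7*(1399/82200 + 8377/12857) = 7*(706576343/1056845400) = 4946034401/1056845400 ≈ 4.6800)
V = 1/526 ≈ 0.0019011
v = I*sqrt(6908322518)/526 (v = sqrt(1/526 - 24969) = sqrt(-13133693/526) = I*sqrt(6908322518)/526 ≈ 158.02*I)
v + o = I*sqrt(6908322518)/526 + 4946034401/1056845400 = 4946034401/1056845400 + I*sqrt(6908322518)/526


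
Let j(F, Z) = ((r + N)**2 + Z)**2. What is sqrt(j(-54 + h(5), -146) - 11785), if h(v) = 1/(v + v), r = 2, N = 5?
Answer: 6*I*sqrt(66) ≈ 48.744*I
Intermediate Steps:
h(v) = 1/(2*v)
j(F, Z) = (49 + Z)**2 (j(F, Z) = ((2 + 5)**2 + Z)**2 = (7**2 + Z)**2 = (49 + Z)**2)
sqrt(j(-54 + h(5), -146) - 11785) = sqrt((49 - 146)**2 - 11785) = sqrt((-97)**2 - 11785) = sqrt(9409 - 11785) = sqrt(-2376) = 6*I*sqrt(66)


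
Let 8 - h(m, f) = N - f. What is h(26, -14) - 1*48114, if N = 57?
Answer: -48177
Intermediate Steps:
h(m, f) = -49 + f (h(m, f) = 8 - (57 - f) = 8 + (-57 + f) = -49 + f)
h(26, -14) - 1*48114 = (-49 - 14) - 1*48114 = -63 - 48114 = -48177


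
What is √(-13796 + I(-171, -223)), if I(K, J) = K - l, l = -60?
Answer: I*√13907 ≈ 117.93*I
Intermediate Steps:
I(K, J) = 60 + K (I(K, J) = K - 1*(-60) = K + 60 = 60 + K)
√(-13796 + I(-171, -223)) = √(-13796 + (60 - 171)) = √(-13796 - 111) = √(-13907) = I*√13907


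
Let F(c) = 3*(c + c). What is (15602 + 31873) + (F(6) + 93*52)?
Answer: 52347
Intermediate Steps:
F(c) = 6*c (F(c) = 3*(2*c) = 6*c)
(15602 + 31873) + (F(6) + 93*52) = (15602 + 31873) + (6*6 + 93*52) = 47475 + (36 + 4836) = 47475 + 4872 = 52347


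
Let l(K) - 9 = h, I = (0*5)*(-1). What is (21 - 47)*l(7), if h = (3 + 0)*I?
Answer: -234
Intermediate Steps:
I = 0 (I = 0*(-1) = 0)
h = 0 (h = (3 + 0)*0 = 3*0 = 0)
l(K) = 9 (l(K) = 9 + 0 = 9)
(21 - 47)*l(7) = (21 - 47)*9 = -26*9 = -234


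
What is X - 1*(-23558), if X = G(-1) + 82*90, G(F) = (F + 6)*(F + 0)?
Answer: 30933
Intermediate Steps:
G(F) = F*(6 + F) (G(F) = (6 + F)*F = F*(6 + F))
X = 7375 (X = -(6 - 1) + 82*90 = -1*5 + 7380 = -5 + 7380 = 7375)
X - 1*(-23558) = 7375 - 1*(-23558) = 7375 + 23558 = 30933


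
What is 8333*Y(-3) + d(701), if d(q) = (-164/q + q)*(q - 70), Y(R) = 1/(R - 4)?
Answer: 2163952396/4907 ≈ 4.4099e+5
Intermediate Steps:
Y(R) = 1/(-4 + R)
d(q) = (-70 + q)*(q - 164/q) (d(q) = (q - 164/q)*(-70 + q) = (-70 + q)*(q - 164/q))
8333*Y(-3) + d(701) = 8333/(-4 - 3) + (-164 + 701**2 - 70*701 + 11480/701) = 8333/(-7) + (-164 + 491401 - 49070 + 11480*(1/701)) = 8333*(-1/7) + (-164 + 491401 - 49070 + 11480/701) = -8333/7 + 309970547/701 = 2163952396/4907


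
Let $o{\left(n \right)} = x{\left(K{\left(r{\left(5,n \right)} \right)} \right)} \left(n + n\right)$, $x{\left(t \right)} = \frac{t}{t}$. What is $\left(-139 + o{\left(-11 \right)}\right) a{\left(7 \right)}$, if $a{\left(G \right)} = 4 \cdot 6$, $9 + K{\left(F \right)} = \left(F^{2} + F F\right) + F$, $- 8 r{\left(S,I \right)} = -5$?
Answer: $-3864$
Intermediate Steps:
$r{\left(S,I \right)} = \frac{5}{8}$ ($r{\left(S,I \right)} = \left(- \frac{1}{8}\right) \left(-5\right) = \frac{5}{8}$)
$K{\left(F \right)} = -9 + F + 2 F^{2}$ ($K{\left(F \right)} = -9 + \left(\left(F^{2} + F F\right) + F\right) = -9 + \left(\left(F^{2} + F^{2}\right) + F\right) = -9 + \left(2 F^{2} + F\right) = -9 + \left(F + 2 F^{2}\right) = -9 + F + 2 F^{2}$)
$x{\left(t \right)} = 1$
$a{\left(G \right)} = 24$
$o{\left(n \right)} = 2 n$ ($o{\left(n \right)} = 1 \left(n + n\right) = 1 \cdot 2 n = 2 n$)
$\left(-139 + o{\left(-11 \right)}\right) a{\left(7 \right)} = \left(-139 + 2 \left(-11\right)\right) 24 = \left(-139 - 22\right) 24 = \left(-161\right) 24 = -3864$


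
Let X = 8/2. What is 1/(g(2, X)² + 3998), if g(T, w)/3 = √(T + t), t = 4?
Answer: 1/4052 ≈ 0.00024679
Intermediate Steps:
X = 4 (X = 8*(½) = 4)
g(T, w) = 3*√(4 + T) (g(T, w) = 3*√(T + 4) = 3*√(4 + T))
1/(g(2, X)² + 3998) = 1/((3*√(4 + 2))² + 3998) = 1/((3*√6)² + 3998) = 1/(54 + 3998) = 1/4052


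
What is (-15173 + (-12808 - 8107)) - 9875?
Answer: -45963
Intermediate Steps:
(-15173 + (-12808 - 8107)) - 9875 = (-15173 - 20915) - 9875 = -36088 - 9875 = -45963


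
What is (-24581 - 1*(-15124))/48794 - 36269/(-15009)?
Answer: 1627769473/732349146 ≈ 2.2227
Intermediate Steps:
(-24581 - 1*(-15124))/48794 - 36269/(-15009) = (-24581 + 15124)*(1/48794) - 36269*(-1/15009) = -9457*1/48794 + 36269/15009 = -9457/48794 + 36269/15009 = 1627769473/732349146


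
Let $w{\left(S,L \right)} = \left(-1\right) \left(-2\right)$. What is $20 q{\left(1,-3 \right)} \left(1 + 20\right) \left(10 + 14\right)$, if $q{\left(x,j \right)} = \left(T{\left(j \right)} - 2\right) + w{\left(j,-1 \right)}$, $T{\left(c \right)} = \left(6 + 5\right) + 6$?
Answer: $171360$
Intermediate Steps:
$w{\left(S,L \right)} = 2$
$T{\left(c \right)} = 17$ ($T{\left(c \right)} = 11 + 6 = 17$)
$q{\left(x,j \right)} = 17$ ($q{\left(x,j \right)} = \left(17 - 2\right) + 2 = 15 + 2 = 17$)
$20 q{\left(1,-3 \right)} \left(1 + 20\right) \left(10 + 14\right) = 20 \cdot 17 \left(1 + 20\right) \left(10 + 14\right) = 340 \cdot 21 \cdot 24 = 340 \cdot 504 = 171360$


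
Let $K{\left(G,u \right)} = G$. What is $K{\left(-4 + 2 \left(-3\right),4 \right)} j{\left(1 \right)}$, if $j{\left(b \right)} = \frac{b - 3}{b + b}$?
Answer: $10$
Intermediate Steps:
$j{\left(b \right)} = \frac{-3 + b}{2 b}$
$K{\left(-4 + 2 \left(-3\right),4 \right)} j{\left(1 \right)} = \left(-4 + 2 \left(-3\right)\right) \frac{-3 + 1}{2 \cdot 1} = \left(-4 - 6\right) \frac{1}{2} \cdot 1 \left(-2\right) = \left(-10\right) \left(-1\right) = 10$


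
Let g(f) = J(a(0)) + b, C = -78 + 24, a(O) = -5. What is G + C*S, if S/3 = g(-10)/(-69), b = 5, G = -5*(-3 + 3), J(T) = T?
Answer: 0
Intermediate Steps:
G = 0 (G = -5*0 = 0)
C = -54
g(f) = 0 (g(f) = -5 + 5 = 0)
S = 0 (S = 3*(0/(-69)) = 3*(0*(-1/69)) = 3*0 = 0)
G + C*S = 0 - 54*0 = 0 + 0 = 0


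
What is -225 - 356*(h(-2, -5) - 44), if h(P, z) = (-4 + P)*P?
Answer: 11167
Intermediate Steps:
h(P, z) = P*(-4 + P)
-225 - 356*(h(-2, -5) - 44) = -225 - 356*(-2*(-4 - 2) - 44) = -225 - 356*(-2*(-6) - 44) = -225 - 356*(12 - 44) = -225 - 356*(-32) = -225 + 11392 = 11167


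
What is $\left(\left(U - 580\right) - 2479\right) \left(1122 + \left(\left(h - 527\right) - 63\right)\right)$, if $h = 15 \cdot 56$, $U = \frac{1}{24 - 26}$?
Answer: $-4197634$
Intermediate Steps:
$U = - \frac{1}{2}$ ($U = \frac{1}{-2} = - \frac{1}{2} \approx -0.5$)
$h = 840$
$\left(\left(U - 580\right) - 2479\right) \left(1122 + \left(\left(h - 527\right) - 63\right)\right) = \left(\left(- \frac{1}{2} - 580\right) - 2479\right) \left(1122 + \left(\left(840 - 527\right) - 63\right)\right) = \left(\left(- \frac{1}{2} - 580\right) - 2479\right) \left(1122 + \left(313 - 63\right)\right) = \left(- \frac{1161}{2} - 2479\right) \left(1122 + 250\right) = \left(- \frac{6119}{2}\right) 1372 = -4197634$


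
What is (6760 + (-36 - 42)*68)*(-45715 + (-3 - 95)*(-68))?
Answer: -56858256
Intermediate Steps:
(6760 + (-36 - 42)*68)*(-45715 + (-3 - 95)*(-68)) = (6760 - 78*68)*(-45715 - 98*(-68)) = (6760 - 5304)*(-45715 + 6664) = 1456*(-39051) = -56858256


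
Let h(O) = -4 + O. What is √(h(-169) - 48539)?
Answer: 2*I*√12178 ≈ 220.71*I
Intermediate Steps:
√(h(-169) - 48539) = √((-4 - 169) - 48539) = √(-173 - 48539) = √(-48712) = 2*I*√12178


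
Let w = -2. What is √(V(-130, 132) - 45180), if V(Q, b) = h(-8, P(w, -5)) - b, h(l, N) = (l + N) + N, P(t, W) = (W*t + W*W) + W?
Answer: 2*I*√11315 ≈ 212.74*I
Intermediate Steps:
P(t, W) = W + W² + W*t (P(t, W) = (W*t + W²) + W = (W² + W*t) + W = W + W² + W*t)
h(l, N) = l + 2*N (h(l, N) = (N + l) + N = l + 2*N)
V(Q, b) = 52 - b (V(Q, b) = (-8 + 2*(-5*(1 - 5 - 2))) - b = (-8 + 2*(-5*(-6))) - b = (-8 + 2*30) - b = (-8 + 60) - b = 52 - b)
√(V(-130, 132) - 45180) = √((52 - 1*132) - 45180) = √((52 - 132) - 45180) = √(-80 - 45180) = √(-45260) = 2*I*√11315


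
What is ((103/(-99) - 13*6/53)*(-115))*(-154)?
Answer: -21221410/477 ≈ -44489.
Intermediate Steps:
((103/(-99) - 13*6/53)*(-115))*(-154) = ((103*(-1/99) - 78*1/53)*(-115))*(-154) = ((-103/99 - 78/53)*(-115))*(-154) = -13181/5247*(-115)*(-154) = (1515815/5247)*(-154) = -21221410/477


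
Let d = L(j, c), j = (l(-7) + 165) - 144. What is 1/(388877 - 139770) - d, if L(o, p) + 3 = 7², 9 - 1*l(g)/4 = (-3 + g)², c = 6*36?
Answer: -11458921/249107 ≈ -46.000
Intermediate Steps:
c = 216
l(g) = 36 - 4*(-3 + g)²
j = -343 (j = (4*(-7)*(6 - 1*(-7)) + 165) - 144 = (4*(-7)*(6 + 7) + 165) - 144 = (4*(-7)*13 + 165) - 144 = (-364 + 165) - 144 = -199 - 144 = -343)
L(o, p) = 46 (L(o, p) = -3 + 7² = -3 + 49 = 46)
d = 46
1/(388877 - 139770) - d = 1/(388877 - 139770) - 1*46 = 1/249107 - 46 = -11458921/249107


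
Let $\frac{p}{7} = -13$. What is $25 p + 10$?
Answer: $-2265$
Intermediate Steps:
$p = -91$ ($p = 7 \left(-13\right) = -91$)
$25 p + 10 = 25 \left(-91\right) + 10 = -2275 + 10 = -2265$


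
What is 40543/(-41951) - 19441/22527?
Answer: -1728881552/945030177 ≈ -1.8294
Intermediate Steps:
40543/(-41951) - 19441/22527 = 40543*(-1/41951) - 19441*1/22527 = -40543/41951 - 19441/22527 = -1728881552/945030177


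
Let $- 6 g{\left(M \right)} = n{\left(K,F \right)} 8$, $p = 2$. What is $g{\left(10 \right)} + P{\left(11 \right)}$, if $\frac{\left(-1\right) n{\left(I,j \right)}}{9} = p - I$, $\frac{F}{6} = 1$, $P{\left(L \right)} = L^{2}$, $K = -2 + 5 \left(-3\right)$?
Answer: $349$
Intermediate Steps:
$K = -17$ ($K = -2 - 15 = -17$)
$F = 6$ ($F = 6 \cdot 1 = 6$)
$n{\left(I,j \right)} = -18 + 9 I$ ($n{\left(I,j \right)} = - 9 \left(2 - I\right) = -18 + 9 I$)
$g{\left(M \right)} = 228$ ($g{\left(M \right)} = - \frac{\left(-18 + 9 \left(-17\right)\right) 8}{6} = - \frac{\left(-18 - 153\right) 8}{6} = - \frac{\left(-171\right) 8}{6} = \left(- \frac{1}{6}\right) \left(-1368\right) = 228$)
$g{\left(10 \right)} + P{\left(11 \right)} = 228 + 11^{2} = 228 + 121 = 349$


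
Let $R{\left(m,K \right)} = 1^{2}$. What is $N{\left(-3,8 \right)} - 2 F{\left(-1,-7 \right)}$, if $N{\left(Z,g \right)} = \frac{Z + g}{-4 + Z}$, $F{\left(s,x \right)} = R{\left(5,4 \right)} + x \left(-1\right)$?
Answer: $- \frac{117}{7} \approx -16.714$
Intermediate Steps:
$R{\left(m,K \right)} = 1$
$F{\left(s,x \right)} = 1 - x$ ($F{\left(s,x \right)} = 1 + x \left(-1\right) = 1 - x$)
$N{\left(Z,g \right)} = \frac{Z + g}{-4 + Z}$
$N{\left(-3,8 \right)} - 2 F{\left(-1,-7 \right)} = \frac{-3 + 8}{-4 - 3} - 2 \left(1 - -7\right) = \frac{1}{-7} \cdot 5 - 2 \left(1 + 7\right) = \left(- \frac{1}{7}\right) 5 - 16 = - \frac{5}{7} - 16 = - \frac{117}{7}$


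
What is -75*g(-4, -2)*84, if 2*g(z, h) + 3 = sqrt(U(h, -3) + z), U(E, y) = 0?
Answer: 9450 - 6300*I ≈ 9450.0 - 6300.0*I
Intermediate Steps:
g(z, h) = -3/2 + sqrt(z)/2 (g(z, h) = -3/2 + sqrt(0 + z)/2 = -3/2 + sqrt(z)/2)
-75*g(-4, -2)*84 = -75*(-3/2 + sqrt(-4)/2)*84 = -75*(-3/2 + (2*I)/2)*84 = -75*(-3/2 + I)*84 = (225/2 - 75*I)*84 = 9450 - 6300*I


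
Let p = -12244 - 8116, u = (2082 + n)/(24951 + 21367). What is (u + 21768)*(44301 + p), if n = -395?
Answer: 24138559001251/46318 ≈ 5.2115e+8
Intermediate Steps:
u = 1687/46318 (u = (2082 - 395)/(24951 + 21367) = 1687/46318 ≈ 0.036422)
p = -20360
(u + 21768)*(44301 + p) = (1687/46318 + 21768)*(44301 - 20360) = (1008251911/46318)*23941 = 24138559001251/46318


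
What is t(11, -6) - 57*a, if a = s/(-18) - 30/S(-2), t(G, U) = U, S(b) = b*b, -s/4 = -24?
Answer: 1451/2 ≈ 725.50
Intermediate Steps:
s = 96 (s = -4*(-24) = 96)
S(b) = b²
a = -77/6 (a = 96/(-18) - 30/((-2)²) = 96*(-1/18) - 30/4 = -16/3 - 30*¼ = -16/3 - 15/2 = -77/6 ≈ -12.833)
t(11, -6) - 57*a = -6 - 57*(-77/6) = -6 + 1463/2 = 1451/2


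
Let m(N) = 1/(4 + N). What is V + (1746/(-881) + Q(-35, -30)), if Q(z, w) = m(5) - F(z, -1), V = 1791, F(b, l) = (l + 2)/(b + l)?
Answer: 56744905/31716 ≈ 1789.2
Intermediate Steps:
F(b, l) = (2 + l)/(b + l)
Q(z, w) = ⅑ - 1/(-1 + z) (Q(z, w) = 1/(4 + 5) - (2 - 1)/(z - 1) = 1/9 - 1/(-1 + z) = ⅑ - 1/(-1 + z))
V + (1746/(-881) + Q(-35, -30)) = 1791 + (1746/(-881) + (-10 - 35)/(9*(-1 - 35))) = 1791 + (1746*(-1/881) + (⅑)*(-45)/(-36)) = 1791 + (-1746/881 + (⅑)*(-1/36)*(-45)) = 1791 + (-1746/881 + 5/36) = 1791 - 58451/31716 = 56744905/31716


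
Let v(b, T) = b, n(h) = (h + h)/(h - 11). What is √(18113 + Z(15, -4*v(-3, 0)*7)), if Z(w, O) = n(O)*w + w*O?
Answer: √103422677/73 ≈ 139.31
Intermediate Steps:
n(h) = 2*h/(-11 + h) (n(h) = (2*h)/(-11 + h) = 2*h/(-11 + h))
Z(w, O) = O*w + 2*O*w/(-11 + O) (Z(w, O) = (2*O/(-11 + O))*w + w*O = 2*O*w/(-11 + O) + O*w = O*w + 2*O*w/(-11 + O))
√(18113 + Z(15, -4*v(-3, 0)*7)) = √(18113 + (-4*(-3)*7)*15*(-9 - 4*(-3)*7)/(-11 - 4*(-3)*7)) = √(18113 + (12*7)*15*(-9 + 12*7)/(-11 + 12*7)) = √(18113 + 84*15*(-9 + 84)/(-11 + 84)) = √(18113 + 84*15*75/73) = √(18113 + 84*15*(1/73)*75) = √(18113 + 94500/73) = √(1416749/73) = √103422677/73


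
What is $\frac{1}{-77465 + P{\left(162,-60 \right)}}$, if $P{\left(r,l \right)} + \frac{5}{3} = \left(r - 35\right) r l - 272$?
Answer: $- \frac{3}{3936536} \approx -7.6209 \cdot 10^{-7}$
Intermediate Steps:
$P{\left(r,l \right)} = - \frac{821}{3} + l r \left(-35 + r\right)$ ($P{\left(r,l \right)} = - \frac{5}{3} + \left(\left(r - 35\right) r l - 272\right) = - \frac{5}{3} + \left(\left(-35 + r\right) r l - 272\right) = - \frac{5}{3} + \left(r \left(-35 + r\right) l - 272\right) = - \frac{5}{3} + \left(l r \left(-35 + r\right) - 272\right) = - \frac{5}{3} + \left(-272 + l r \left(-35 + r\right)\right) = - \frac{821}{3} + l r \left(-35 + r\right)$)
$\frac{1}{-77465 + P{\left(162,-60 \right)}} = \frac{1}{-77465 - \left(\frac{821}{3} - 340200 + 1574640\right)} = \frac{1}{-77465 - \frac{3704141}{3}} = \frac{1}{- \frac{3936536}{3}} = - \frac{3}{3936536}$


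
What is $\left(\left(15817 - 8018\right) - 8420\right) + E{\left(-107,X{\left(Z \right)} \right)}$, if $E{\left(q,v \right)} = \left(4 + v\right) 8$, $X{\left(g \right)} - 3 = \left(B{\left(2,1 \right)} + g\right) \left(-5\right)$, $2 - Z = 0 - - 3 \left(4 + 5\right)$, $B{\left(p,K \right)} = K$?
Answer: $395$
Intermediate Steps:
$Z = -25$ ($Z = 2 - \left(0 - - 3 \left(4 + 5\right)\right) = 2 - \left(0 - \left(-3\right) 9\right) = 2 - \left(0 - -27\right) = 2 - \left(0 + 27\right) = 2 - 27 = -25$)
$X{\left(g \right)} = -2 - 5 g$ ($X{\left(g \right)} = 3 + \left(1 + g\right) \left(-5\right) = 3 - \left(5 + 5 g\right) = -2 - 5 g$)
$E{\left(q,v \right)} = 32 + 8 v$
$\left(\left(15817 - 8018\right) - 8420\right) + E{\left(-107,X{\left(Z \right)} \right)} = \left(\left(15817 - 8018\right) - 8420\right) + \left(32 + 8 \left(-2 - -125\right)\right) = \left(7799 - 8420\right) + \left(32 + 8 \left(-2 + 125\right)\right) = -621 + \left(32 + 8 \cdot 123\right) = -621 + \left(32 + 984\right) = -621 + 1016 = 395$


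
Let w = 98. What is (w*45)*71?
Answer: 313110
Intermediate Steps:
(w*45)*71 = (98*45)*71 = 4410*71 = 313110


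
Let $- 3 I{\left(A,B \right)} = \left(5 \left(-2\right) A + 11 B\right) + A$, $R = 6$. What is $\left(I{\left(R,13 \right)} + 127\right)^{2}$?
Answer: $\frac{85264}{9} \approx 9473.8$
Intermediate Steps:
$I{\left(A,B \right)} = 3 A - \frac{11 B}{3}$ ($I{\left(A,B \right)} = - \frac{\left(5 \left(-2\right) A + 11 B\right) + A}{3} = - \frac{\left(- 10 A + 11 B\right) + A}{3} = - \frac{- 9 A + 11 B}{3} = 3 A - \frac{11 B}{3}$)
$\left(I{\left(R,13 \right)} + 127\right)^{2} = \left(\left(3 \cdot 6 - \frac{143}{3}\right) + 127\right)^{2} = \left(\left(18 - \frac{143}{3}\right) + 127\right)^{2} = \left(- \frac{89}{3} + 127\right)^{2} = \left(\frac{292}{3}\right)^{2} = \frac{85264}{9}$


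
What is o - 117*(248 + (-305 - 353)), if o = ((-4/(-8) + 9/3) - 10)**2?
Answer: 192049/4 ≈ 48012.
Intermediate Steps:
o = 169/4 (o = ((-4*(-1/8) + 9*(1/3)) - 10)**2 = ((1/2 + 3) - 10)**2 = (7/2 - 10)**2 = (-13/2)**2 = 169/4 ≈ 42.250)
o - 117*(248 + (-305 - 353)) = 169/4 - 117*(248 + (-305 - 353)) = 169/4 - 117*(248 - 658) = 169/4 - 117*(-410) = 169/4 + 47970 = 192049/4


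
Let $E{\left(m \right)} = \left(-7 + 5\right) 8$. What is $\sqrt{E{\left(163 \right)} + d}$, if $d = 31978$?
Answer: $\sqrt{31962} \approx 178.78$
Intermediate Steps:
$E{\left(m \right)} = -16$ ($E{\left(m \right)} = \left(-2\right) 8 = -16$)
$\sqrt{E{\left(163 \right)} + d} = \sqrt{-16 + 31978} = \sqrt{31962}$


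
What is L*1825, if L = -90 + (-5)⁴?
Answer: 976375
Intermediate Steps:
L = 535 (L = -90 + 625 = 535)
L*1825 = 535*1825 = 976375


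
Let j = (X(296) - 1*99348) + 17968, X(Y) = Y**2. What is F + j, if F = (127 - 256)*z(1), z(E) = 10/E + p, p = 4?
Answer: 4430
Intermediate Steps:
z(E) = 4 + 10/E (z(E) = 10/E + 4 = 4 + 10/E)
j = 6236 (j = (296**2 - 1*99348) + 17968 = (87616 - 99348) + 17968 = -11732 + 17968 = 6236)
F = -1806 (F = (127 - 256)*(4 + 10/1) = -129*(4 + 10*1) = -129*(4 + 10) = -129*14 = -1806)
F + j = -1806 + 6236 = 4430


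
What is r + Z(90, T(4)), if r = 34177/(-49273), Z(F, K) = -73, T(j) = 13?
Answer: -3631106/49273 ≈ -73.694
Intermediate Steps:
r = -34177/49273 (r = 34177*(-1/49273) = -34177/49273 ≈ -0.69363)
r + Z(90, T(4)) = -34177/49273 - 73 = -3631106/49273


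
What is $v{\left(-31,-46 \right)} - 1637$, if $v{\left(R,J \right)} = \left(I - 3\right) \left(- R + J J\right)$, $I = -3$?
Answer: $-14519$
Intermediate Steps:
$v{\left(R,J \right)} = - 6 J^{2} + 6 R$ ($v{\left(R,J \right)} = \left(-3 - 3\right) \left(- R + J J\right) = - 6 \left(- R + J^{2}\right) = - 6 \left(J^{2} - R\right) = - 6 J^{2} + 6 R$)
$v{\left(-31,-46 \right)} - 1637 = \left(- 6 \left(-46\right)^{2} + 6 \left(-31\right)\right) - 1637 = \left(\left(-6\right) 2116 - 186\right) + \left(-2378 + 741\right) = \left(-12696 - 186\right) - 1637 = -12882 - 1637 = -14519$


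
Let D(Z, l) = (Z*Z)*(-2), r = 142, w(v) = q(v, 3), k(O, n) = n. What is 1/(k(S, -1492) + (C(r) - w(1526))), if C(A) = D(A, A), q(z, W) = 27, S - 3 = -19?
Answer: -1/41847 ≈ -2.3897e-5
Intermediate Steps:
S = -16 (S = 3 - 19 = -16)
w(v) = 27
D(Z, l) = -2*Z**2 (D(Z, l) = Z**2*(-2) = -2*Z**2)
C(A) = -2*A**2
1/(k(S, -1492) + (C(r) - w(1526))) = 1/(-1492 + (-2*142**2 - 1*27)) = 1/(-1492 + (-2*20164 - 27)) = 1/(-1492 + (-40328 - 27)) = 1/(-1492 - 40355) = 1/(-41847) = -1/41847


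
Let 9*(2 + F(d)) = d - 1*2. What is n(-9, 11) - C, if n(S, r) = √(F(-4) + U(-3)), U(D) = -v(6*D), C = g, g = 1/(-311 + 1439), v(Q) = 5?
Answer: -1/1128 + I*√69/3 ≈ -0.00088653 + 2.7689*I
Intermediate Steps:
g = 1/1128 ≈ 0.00088653
C = 1/1128 ≈ 0.00088653
U(D) = -5 (U(D) = -1*5 = -5)
F(d) = -20/9 + d/9 (F(d) = -2 + (d - 1*2)/9 = -2 + (d - 2)/9 = -2 + (-2 + d)/9 = -2 + (-2/9 + d/9) = -20/9 + d/9)
n(S, r) = I*√69/3 (n(S, r) = √((-20/9 + (⅑)*(-4)) - 5) = √((-20/9 - 4/9) - 5) = √(-8/3 - 5) = √(-23/3) = I*√69/3)
n(-9, 11) - C = I*√69/3 - 1*1/1128 = I*√69/3 - 1/1128 = -1/1128 + I*√69/3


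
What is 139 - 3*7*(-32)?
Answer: 811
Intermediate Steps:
139 - 3*7*(-32) = 139 - 21*(-32) = 139 + 672 = 811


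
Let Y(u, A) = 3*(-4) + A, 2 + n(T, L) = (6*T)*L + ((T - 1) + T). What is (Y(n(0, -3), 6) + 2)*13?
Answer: -52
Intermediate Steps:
n(T, L) = -3 + 2*T + 6*L*T (n(T, L) = -2 + ((6*T)*L + ((T - 1) + T)) = -2 + (6*L*T + ((-1 + T) + T)) = -2 + (6*L*T + (-1 + 2*T)) = -2 + (-1 + 2*T + 6*L*T) = -3 + 2*T + 6*L*T)
Y(u, A) = -12 + A
(Y(n(0, -3), 6) + 2)*13 = ((-12 + 6) + 2)*13 = (-6 + 2)*13 = -4*13 = -52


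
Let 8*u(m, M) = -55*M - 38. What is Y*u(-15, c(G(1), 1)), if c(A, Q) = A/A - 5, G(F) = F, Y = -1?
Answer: -91/4 ≈ -22.750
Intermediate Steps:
c(A, Q) = -4 (c(A, Q) = 1 - 5 = -4)
u(m, M) = -19/4 - 55*M/8 (u(m, M) = (-55*M - 38)/8 = (-38 - 55*M)/8 = -19/4 - 55*M/8)
Y*u(-15, c(G(1), 1)) = -(-19/4 - 55/8*(-4)) = -(-19/4 + 55/2) = -1*91/4 = -91/4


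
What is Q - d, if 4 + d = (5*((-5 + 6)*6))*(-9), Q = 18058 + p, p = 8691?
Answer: 27023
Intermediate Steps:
Q = 26749 (Q = 18058 + 8691 = 26749)
d = -274 (d = -4 + (5*((-5 + 6)*6))*(-9) = -4 + (5*(1*6))*(-9) = -4 + (5*6)*(-9) = -4 + 30*(-9) = -4 - 270 = -274)
Q - d = 26749 - 1*(-274) = 26749 + 274 = 27023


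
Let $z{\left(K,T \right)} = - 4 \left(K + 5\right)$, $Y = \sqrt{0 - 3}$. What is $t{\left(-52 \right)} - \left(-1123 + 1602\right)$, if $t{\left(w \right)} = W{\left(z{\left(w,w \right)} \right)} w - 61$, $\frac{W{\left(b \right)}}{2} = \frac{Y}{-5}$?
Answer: $-540 + \frac{104 i \sqrt{3}}{5} \approx -540.0 + 36.027 i$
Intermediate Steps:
$Y = i \sqrt{3}$ ($Y = \sqrt{-3} = i \sqrt{3} \approx 1.732 i$)
$z{\left(K,T \right)} = -20 - 4 K$ ($z{\left(K,T \right)} = - 4 \left(5 + K\right) = -20 - 4 K$)
$W{\left(b \right)} = - \frac{2 i \sqrt{3}}{5}$ ($W{\left(b \right)} = 2 \frac{i \sqrt{3}}{-5} = 2 i \sqrt{3} \left(- \frac{1}{5}\right) = 2 \left(- \frac{i \sqrt{3}}{5}\right) = - \frac{2 i \sqrt{3}}{5}$)
$t{\left(w \right)} = -61 - \frac{2 i w \sqrt{3}}{5}$ ($t{\left(w \right)} = - \frac{2 i \sqrt{3}}{5} w - 61 = - \frac{2 i w \sqrt{3}}{5} - 61 = -61 - \frac{2 i w \sqrt{3}}{5}$)
$t{\left(-52 \right)} - \left(-1123 + 1602\right) = \left(-61 - \frac{2}{5} i \left(-52\right) \sqrt{3}\right) - \left(-1123 + 1602\right) = \left(-61 + \frac{104 i \sqrt{3}}{5}\right) - 479 = -540 + \frac{104 i \sqrt{3}}{5}$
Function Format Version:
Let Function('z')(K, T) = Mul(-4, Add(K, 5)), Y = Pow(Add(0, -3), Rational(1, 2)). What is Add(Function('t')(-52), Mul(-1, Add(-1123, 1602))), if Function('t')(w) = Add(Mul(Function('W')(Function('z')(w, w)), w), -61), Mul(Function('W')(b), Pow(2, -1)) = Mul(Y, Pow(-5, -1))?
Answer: Add(-540, Mul(Rational(104, 5), I, Pow(3, Rational(1, 2)))) ≈ Add(-540.00, Mul(36.027, I))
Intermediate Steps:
Y = Mul(I, Pow(3, Rational(1, 2))) (Y = Pow(-3, Rational(1, 2)) = Mul(I, Pow(3, Rational(1, 2))) ≈ Mul(1.7320, I))
Function('z')(K, T) = Add(-20, Mul(-4, K)) (Function('z')(K, T) = Mul(-4, Add(5, K)) = Add(-20, Mul(-4, K)))
Function('W')(b) = Mul(Rational(-2, 5), I, Pow(3, Rational(1, 2))) (Function('W')(b) = Mul(2, Mul(Mul(I, Pow(3, Rational(1, 2))), Pow(-5, -1))) = Mul(2, Mul(Mul(I, Pow(3, Rational(1, 2))), Rational(-1, 5))) = Mul(2, Mul(Rational(-1, 5), I, Pow(3, Rational(1, 2)))) = Mul(Rational(-2, 5), I, Pow(3, Rational(1, 2))))
Function('t')(w) = Add(-61, Mul(Rational(-2, 5), I, w, Pow(3, Rational(1, 2)))) (Function('t')(w) = Add(Mul(Mul(Rational(-2, 5), I, Pow(3, Rational(1, 2))), w), -61) = Add(Mul(Rational(-2, 5), I, w, Pow(3, Rational(1, 2))), -61) = Add(-61, Mul(Rational(-2, 5), I, w, Pow(3, Rational(1, 2)))))
Add(Function('t')(-52), Mul(-1, Add(-1123, 1602))) = Add(Add(-61, Mul(Rational(-2, 5), I, -52, Pow(3, Rational(1, 2)))), Mul(-1, Add(-1123, 1602))) = Add(Add(-61, Mul(Rational(104, 5), I, Pow(3, Rational(1, 2)))), Mul(-1, 479)) = Add(Add(-61, Mul(Rational(104, 5), I, Pow(3, Rational(1, 2)))), -479) = Add(-540, Mul(Rational(104, 5), I, Pow(3, Rational(1, 2))))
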